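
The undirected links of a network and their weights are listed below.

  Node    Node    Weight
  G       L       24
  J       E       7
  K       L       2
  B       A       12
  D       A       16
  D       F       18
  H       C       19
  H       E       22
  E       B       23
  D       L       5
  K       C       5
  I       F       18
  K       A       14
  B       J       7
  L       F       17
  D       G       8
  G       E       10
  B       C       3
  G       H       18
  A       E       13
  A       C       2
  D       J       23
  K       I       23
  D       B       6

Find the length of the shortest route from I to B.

Enumerating some paths:
I → K → L → D → B: 23+2+5+6 = 36
I → K → C → B: 23+5+3 = 31
I → K → A → C → B: 23+14+2+3 = 42
Cheapest is I → K → C → B at 31.

31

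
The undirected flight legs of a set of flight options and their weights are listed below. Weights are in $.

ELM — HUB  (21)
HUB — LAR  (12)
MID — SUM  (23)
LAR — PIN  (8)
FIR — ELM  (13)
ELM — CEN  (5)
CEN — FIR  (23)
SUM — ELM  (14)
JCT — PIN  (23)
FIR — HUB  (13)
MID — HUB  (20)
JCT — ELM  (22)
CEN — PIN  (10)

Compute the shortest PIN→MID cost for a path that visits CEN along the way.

Best PIN to CEN: PIN → CEN costing 10
Shortest CEN→MID: CEN → ELM → SUM → MID = 42
Total via CEN: 10 + 42 = $52.

$52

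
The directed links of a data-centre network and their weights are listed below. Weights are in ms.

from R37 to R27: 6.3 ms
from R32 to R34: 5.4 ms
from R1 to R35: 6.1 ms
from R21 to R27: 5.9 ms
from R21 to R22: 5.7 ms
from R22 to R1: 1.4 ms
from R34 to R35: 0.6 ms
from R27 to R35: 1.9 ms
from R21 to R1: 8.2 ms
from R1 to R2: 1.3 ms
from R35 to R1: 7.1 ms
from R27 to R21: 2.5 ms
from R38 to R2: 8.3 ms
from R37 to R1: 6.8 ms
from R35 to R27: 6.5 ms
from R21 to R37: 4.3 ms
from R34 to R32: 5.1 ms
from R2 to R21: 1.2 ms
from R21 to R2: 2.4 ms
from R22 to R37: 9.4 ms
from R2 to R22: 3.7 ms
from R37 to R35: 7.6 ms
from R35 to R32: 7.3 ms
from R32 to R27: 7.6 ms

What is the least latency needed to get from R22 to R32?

14.8 ms

Shortest distances from R22:
R22: 0
R1: 1.4  (via R22)
R2: 2.7  (via R1)
R21: 3.9  (via R2)
R35: 7.5  (via R1)
R37: 8.2  (via R21)
R27: 9.8  (via R21)
R32: 14.8  (via R35)
Shortest route: R22–R1–R35–R32 = 14.8 ms.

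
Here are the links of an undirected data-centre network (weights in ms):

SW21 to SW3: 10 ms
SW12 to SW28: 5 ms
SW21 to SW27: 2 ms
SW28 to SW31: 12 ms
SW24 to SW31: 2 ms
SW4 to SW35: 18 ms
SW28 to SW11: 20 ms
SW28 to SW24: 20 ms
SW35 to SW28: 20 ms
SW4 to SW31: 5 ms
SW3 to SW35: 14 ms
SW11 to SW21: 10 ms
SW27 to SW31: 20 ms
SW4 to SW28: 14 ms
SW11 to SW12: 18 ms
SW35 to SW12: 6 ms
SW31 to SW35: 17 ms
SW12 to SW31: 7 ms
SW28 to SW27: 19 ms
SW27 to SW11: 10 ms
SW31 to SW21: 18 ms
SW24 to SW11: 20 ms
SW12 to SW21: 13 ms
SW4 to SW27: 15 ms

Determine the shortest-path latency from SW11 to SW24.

20 ms

Compare a few routes:
SW11 - SW21 - SW31 - SW24: 10+18+2 = 30
SW11 - SW24: 20 = 20
SW11 - SW21 - SW12 - SW31 - SW24: 10+13+7+2 = 32
SW11 - SW12 - SW31 - SW24: 18+7+2 = 27
Cheapest is SW11 - SW24 at 20 ms.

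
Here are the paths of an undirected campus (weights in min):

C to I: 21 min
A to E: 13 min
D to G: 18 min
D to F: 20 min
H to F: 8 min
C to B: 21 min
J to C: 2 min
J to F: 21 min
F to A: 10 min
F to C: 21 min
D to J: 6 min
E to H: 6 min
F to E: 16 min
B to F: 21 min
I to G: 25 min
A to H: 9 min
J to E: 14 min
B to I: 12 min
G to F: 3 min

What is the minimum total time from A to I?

38 min

Compare a few routes:
A → F → B → I: 10+21+12 = 43
A → F → G → I: 10+3+25 = 38
A → H → F → G → I: 9+8+3+25 = 45
The minimum is 38 min via A → F → G → I.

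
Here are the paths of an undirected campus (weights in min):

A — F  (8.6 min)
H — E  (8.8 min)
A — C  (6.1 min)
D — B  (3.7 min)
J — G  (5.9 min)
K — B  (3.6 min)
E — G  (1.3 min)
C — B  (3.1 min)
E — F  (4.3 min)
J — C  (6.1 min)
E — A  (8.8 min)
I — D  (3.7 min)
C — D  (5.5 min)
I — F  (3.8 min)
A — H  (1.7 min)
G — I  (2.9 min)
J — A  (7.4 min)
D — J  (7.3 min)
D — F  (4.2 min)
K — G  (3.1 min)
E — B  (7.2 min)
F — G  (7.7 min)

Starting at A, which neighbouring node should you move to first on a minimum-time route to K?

Candidate routes:
A → E → G → K: 8.8+1.3+3.1 = 13.2
A → J → G → K: 7.4+5.9+3.1 = 16.4
A → H → E → G → K: 1.7+8.8+1.3+3.1 = 14.9
A → C → B → K: 6.1+3.1+3.6 = 12.8
Cheapest is A → C → B → K at 12.8 min.
So from A the first move is to C.

C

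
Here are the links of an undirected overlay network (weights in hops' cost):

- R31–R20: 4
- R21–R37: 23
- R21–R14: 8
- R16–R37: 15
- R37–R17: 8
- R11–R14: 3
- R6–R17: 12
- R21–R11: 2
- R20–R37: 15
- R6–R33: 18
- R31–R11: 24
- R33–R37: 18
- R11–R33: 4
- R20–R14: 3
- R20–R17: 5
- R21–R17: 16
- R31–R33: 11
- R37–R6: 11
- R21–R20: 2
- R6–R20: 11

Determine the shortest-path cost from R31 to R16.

32 hops' cost

Running Dijkstra from R31:
R31: 0
R20: 4  (via R31)
R21: 6  (via R20)
R14: 7  (via R20)
R11: 8  (via R21)
R17: 9  (via R20)
R33: 11  (via R31)
R6: 15  (via R20)
R37: 17  (via R17)
R16: 32  (via R37)
Shortest route: R31–R20–R17–R37–R16 = 32 hops' cost.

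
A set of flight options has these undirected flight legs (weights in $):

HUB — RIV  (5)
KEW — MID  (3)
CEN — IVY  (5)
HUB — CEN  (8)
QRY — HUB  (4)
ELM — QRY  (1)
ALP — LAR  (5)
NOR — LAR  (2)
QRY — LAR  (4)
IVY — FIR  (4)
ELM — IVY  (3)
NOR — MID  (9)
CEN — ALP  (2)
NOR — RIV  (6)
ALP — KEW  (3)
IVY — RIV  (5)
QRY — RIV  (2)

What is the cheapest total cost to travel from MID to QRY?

Settle nodes by increasing distance from MID:
MID: 0
KEW: 3  (via MID)
ALP: 6  (via KEW)
CEN: 8  (via ALP)
NOR: 9  (via MID)
LAR: 11  (via ALP)
IVY: 13  (via CEN)
RIV: 15  (via NOR)
QRY: 15  (via LAR)
Shortest route: MID → KEW → ALP → LAR → QRY = $15.

$15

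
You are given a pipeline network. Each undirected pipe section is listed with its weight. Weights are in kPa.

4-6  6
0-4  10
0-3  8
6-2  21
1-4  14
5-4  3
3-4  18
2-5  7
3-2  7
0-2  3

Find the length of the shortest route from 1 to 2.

Running Dijkstra from 1:
1: 0
4: 14  (via 1)
5: 17  (via 4)
6: 20  (via 4)
0: 24  (via 4)
2: 24  (via 5)
Shortest route: 1 → 4 → 5 → 2 = 24 kPa.

24 kPa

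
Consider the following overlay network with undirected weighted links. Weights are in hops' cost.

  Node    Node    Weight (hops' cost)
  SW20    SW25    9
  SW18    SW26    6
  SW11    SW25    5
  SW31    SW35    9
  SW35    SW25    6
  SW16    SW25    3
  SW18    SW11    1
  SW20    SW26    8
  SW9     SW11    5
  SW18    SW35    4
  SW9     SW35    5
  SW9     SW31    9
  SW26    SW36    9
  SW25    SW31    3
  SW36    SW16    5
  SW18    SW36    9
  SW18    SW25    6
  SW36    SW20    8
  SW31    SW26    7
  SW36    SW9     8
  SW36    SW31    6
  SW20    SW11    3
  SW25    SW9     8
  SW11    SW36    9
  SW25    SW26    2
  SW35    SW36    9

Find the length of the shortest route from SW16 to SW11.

Compare a few routes:
SW16 → SW25 → SW11: 3+5 = 8
SW16 → SW36 → SW11: 5+9 = 14
SW16 → SW25 → SW26 → SW18 → SW11: 3+2+6+1 = 12
SW16 → SW25 → SW18 → SW11: 3+6+1 = 10
The minimum is 8 hops' cost via SW16 → SW25 → SW11.

8 hops' cost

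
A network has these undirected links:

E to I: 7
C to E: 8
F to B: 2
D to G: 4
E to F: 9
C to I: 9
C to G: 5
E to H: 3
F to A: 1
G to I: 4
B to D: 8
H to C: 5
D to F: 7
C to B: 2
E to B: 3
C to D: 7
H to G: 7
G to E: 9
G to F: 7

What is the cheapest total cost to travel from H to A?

Running Dijkstra from H:
H: 0
E: 3  (via H)
C: 5  (via H)
B: 6  (via E)
G: 7  (via H)
F: 8  (via B)
A: 9  (via F)
Shortest route: H–E–B–F–A = 9.

9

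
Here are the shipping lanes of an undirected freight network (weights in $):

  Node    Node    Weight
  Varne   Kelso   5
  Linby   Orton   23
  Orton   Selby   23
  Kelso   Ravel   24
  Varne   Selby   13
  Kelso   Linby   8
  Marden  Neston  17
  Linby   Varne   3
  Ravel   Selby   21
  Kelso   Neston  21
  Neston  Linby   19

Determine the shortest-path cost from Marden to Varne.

Settle nodes by increasing distance from Marden:
Marden: 0
Neston: 17  (via Marden)
Linby: 36  (via Neston)
Kelso: 38  (via Neston)
Varne: 39  (via Linby)
Shortest route: Marden–Neston–Linby–Varne = $39.

$39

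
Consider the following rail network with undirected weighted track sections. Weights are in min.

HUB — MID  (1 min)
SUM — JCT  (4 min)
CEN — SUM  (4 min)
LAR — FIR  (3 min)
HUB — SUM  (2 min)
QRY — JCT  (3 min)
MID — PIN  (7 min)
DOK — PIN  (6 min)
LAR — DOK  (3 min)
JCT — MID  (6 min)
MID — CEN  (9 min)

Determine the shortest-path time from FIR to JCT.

25 min

Running Dijkstra from FIR:
FIR: 0
LAR: 3  (via FIR)
DOK: 6  (via LAR)
PIN: 12  (via DOK)
MID: 19  (via PIN)
HUB: 20  (via MID)
SUM: 22  (via HUB)
JCT: 25  (via MID)
Shortest route: FIR–LAR–DOK–PIN–MID–JCT = 25 min.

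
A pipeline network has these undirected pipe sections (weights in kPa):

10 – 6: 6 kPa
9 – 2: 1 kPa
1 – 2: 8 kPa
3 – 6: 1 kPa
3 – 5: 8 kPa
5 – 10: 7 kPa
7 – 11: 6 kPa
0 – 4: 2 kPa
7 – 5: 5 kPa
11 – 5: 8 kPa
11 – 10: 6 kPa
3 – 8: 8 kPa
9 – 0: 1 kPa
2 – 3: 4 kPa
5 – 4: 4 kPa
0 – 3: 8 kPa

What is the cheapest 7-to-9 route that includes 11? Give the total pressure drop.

Shortest 7→11: 7–11 = 6
Shortest 11→9: 11–5–4–0–9 = 15
Total via 11: 6 + 15 = 21 kPa.

21 kPa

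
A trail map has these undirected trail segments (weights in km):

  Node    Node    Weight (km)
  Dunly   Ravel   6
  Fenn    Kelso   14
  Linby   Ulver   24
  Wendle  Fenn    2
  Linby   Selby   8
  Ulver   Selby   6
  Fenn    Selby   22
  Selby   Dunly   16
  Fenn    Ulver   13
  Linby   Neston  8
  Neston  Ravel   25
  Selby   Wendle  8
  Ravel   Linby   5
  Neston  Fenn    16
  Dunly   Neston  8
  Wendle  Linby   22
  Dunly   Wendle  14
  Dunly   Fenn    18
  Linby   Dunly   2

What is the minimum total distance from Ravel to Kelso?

Settle nodes by increasing distance from Ravel:
Ravel: 0
Linby: 5  (via Ravel)
Dunly: 6  (via Ravel)
Selby: 13  (via Linby)
Neston: 13  (via Linby)
Ulver: 19  (via Selby)
Wendle: 20  (via Dunly)
Fenn: 22  (via Wendle)
Kelso: 36  (via Fenn)
Shortest route: Ravel–Dunly–Wendle–Fenn–Kelso = 36 km.

36 km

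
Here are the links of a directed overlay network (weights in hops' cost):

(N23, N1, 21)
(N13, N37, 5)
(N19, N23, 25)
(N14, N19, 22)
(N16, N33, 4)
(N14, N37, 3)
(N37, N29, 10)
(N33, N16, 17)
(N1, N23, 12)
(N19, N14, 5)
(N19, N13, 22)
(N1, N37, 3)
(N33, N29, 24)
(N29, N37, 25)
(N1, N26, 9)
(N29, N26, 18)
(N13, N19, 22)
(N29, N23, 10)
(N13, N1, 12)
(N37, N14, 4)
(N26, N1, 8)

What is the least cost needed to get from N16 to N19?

79 hops' cost

Running Dijkstra from N16:
N16: 0
N33: 4  (via N16)
N29: 28  (via N33)
N23: 38  (via N29)
N26: 46  (via N29)
N37: 53  (via N29)
N1: 54  (via N26)
N14: 57  (via N37)
N19: 79  (via N14)
Shortest route: N16–N33–N29–N37–N14–N19 = 79 hops' cost.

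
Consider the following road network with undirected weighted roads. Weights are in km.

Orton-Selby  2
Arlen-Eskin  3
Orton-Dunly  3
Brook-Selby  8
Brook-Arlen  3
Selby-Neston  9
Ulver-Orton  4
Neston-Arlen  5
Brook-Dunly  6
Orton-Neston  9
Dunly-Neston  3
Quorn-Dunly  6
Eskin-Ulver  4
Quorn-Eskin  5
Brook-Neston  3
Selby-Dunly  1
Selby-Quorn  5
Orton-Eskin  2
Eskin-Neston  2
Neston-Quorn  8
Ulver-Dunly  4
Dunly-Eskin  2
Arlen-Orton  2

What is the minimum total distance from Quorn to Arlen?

Enumerating some paths:
Quorn–Selby–Orton–Arlen: 5+2+2 = 9
Quorn–Eskin–Arlen: 5+3 = 8
Quorn–Eskin–Orton–Arlen: 5+2+2 = 9
Quorn–Selby–Dunly–Orton–Arlen: 5+1+3+2 = 11
The minimum is 8 km via Quorn–Eskin–Arlen.

8 km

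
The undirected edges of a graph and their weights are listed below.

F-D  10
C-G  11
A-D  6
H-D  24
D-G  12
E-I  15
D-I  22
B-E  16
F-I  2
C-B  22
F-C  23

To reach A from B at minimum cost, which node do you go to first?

E

Compare a few routes:
B → E → I → D → A: 16+15+22+6 = 59
B → C → G → D → A: 22+11+12+6 = 51
B → E → I → F → D → A: 16+15+2+10+6 = 49
Cheapest is B → E → I → F → D → A at 49.
So from B the first move is to E.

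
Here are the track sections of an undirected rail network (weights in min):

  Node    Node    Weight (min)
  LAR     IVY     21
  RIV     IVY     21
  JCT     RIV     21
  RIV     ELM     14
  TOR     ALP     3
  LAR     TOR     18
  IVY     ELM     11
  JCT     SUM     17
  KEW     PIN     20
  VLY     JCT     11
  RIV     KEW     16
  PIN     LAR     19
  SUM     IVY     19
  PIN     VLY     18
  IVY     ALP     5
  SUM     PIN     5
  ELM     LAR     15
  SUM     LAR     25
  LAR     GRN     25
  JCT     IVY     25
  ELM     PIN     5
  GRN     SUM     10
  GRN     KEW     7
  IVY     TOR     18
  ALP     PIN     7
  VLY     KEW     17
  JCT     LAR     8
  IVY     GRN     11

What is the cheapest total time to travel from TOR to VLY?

28 min

Running Dijkstra from TOR:
TOR: 0
ALP: 3  (via TOR)
IVY: 8  (via ALP)
PIN: 10  (via ALP)
SUM: 15  (via PIN)
ELM: 15  (via PIN)
LAR: 18  (via TOR)
GRN: 19  (via IVY)
KEW: 26  (via GRN)
JCT: 26  (via LAR)
VLY: 28  (via PIN)
Shortest route: TOR → ALP → PIN → VLY = 28 min.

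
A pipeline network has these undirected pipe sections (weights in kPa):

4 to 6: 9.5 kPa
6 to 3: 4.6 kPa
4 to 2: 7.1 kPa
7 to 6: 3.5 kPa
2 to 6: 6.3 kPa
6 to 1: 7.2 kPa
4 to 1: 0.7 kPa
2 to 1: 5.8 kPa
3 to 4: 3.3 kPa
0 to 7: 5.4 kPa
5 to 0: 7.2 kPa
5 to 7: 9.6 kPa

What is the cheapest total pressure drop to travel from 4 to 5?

21 kPa

Shortest distances from 4:
4: 0
1: 0.7  (via 4)
3: 3.3  (via 4)
2: 6.5  (via 1)
6: 7.9  (via 1)
7: 11.4  (via 6)
0: 16.8  (via 7)
5: 21  (via 7)
Shortest route: 4–1–6–7–5 = 21 kPa.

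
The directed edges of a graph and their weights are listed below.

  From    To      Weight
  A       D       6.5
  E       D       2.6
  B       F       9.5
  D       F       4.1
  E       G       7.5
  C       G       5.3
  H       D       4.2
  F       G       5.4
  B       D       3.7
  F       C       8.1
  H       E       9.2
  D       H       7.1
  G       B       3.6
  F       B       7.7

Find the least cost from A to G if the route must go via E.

Best A to E: A → D → H → E costing 22.8
Best E to G: E → G costing 7.5
Total via E: 22.8 + 7.5 = 30.3.

30.3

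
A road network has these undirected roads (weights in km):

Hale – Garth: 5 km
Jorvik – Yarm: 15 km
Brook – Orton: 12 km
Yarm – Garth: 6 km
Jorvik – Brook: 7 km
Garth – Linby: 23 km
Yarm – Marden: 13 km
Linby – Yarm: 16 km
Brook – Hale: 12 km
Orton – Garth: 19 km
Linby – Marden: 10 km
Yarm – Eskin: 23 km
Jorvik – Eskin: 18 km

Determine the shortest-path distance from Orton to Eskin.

Candidate routes:
Orton–Garth–Yarm–Eskin: 19+6+23 = 48
Orton–Brook–Jorvik–Yarm–Eskin: 12+7+15+23 = 57
Orton–Brook–Jorvik–Eskin: 12+7+18 = 37
Cheapest is Orton–Brook–Jorvik–Eskin at 37 km.

37 km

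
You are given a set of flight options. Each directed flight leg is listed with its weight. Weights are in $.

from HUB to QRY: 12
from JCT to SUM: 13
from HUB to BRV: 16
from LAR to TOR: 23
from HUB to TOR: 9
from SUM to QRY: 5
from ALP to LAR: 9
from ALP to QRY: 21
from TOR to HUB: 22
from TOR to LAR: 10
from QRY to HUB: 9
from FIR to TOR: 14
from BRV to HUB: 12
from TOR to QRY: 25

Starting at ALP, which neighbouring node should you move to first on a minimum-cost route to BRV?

Compare a few routes:
ALP - LAR - TOR - QRY - HUB - BRV: 9+23+25+9+16 = 82
ALP - LAR - TOR - HUB - BRV: 9+23+22+16 = 70
ALP - QRY - HUB - BRV: 21+9+16 = 46
Cheapest is ALP - QRY - HUB - BRV at $46.
So from ALP the first move is to QRY.

QRY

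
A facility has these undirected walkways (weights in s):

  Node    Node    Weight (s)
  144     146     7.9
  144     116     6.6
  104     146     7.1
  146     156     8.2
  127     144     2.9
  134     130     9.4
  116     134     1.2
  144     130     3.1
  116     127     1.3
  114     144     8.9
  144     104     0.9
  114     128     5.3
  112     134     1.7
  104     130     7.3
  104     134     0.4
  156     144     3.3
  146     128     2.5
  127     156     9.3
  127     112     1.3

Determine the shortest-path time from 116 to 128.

Enumerating some paths:
116 → 134 → 104 → 146 → 128: 1.2+0.4+7.1+2.5 = 11.2
116 → 134 → 104 → 144 → 146 → 128: 1.2+0.4+0.9+7.9+2.5 = 12.9
116 → 127 → 112 → 134 → 104 → 146 → 128: 1.3+1.3+1.7+0.4+7.1+2.5 = 14.3
Cheapest is 116 → 134 → 104 → 146 → 128 at 11.2 s.

11.2 s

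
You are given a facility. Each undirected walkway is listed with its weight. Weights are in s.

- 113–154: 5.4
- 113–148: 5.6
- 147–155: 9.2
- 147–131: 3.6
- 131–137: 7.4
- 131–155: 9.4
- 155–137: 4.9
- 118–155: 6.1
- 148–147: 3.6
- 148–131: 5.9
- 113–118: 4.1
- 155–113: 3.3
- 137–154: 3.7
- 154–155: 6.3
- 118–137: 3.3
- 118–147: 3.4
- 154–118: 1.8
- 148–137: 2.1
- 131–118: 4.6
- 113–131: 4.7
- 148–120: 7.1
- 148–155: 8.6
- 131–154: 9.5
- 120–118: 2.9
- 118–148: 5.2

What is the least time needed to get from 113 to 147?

Settle nodes by increasing distance from 113:
113: 0
155: 3.3  (via 113)
118: 4.1  (via 113)
131: 4.7  (via 113)
154: 5.4  (via 113)
148: 5.6  (via 113)
120: 7  (via 118)
137: 7.4  (via 118)
147: 7.5  (via 118)
Shortest route: 113 → 118 → 147 = 7.5 s.

7.5 s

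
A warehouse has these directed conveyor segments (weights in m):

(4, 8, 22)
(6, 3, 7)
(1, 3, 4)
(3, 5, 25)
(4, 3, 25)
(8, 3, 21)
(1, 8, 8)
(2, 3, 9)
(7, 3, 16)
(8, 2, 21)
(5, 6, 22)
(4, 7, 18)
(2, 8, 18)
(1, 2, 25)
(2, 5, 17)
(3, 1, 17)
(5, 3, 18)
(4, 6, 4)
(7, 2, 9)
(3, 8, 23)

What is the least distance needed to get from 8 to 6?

Running Dijkstra from 8:
8: 0
2: 21  (via 8)
3: 21  (via 8)
1: 38  (via 3)
5: 38  (via 2)
6: 60  (via 5)
Shortest route: 8 → 2 → 5 → 6 = 60 m.

60 m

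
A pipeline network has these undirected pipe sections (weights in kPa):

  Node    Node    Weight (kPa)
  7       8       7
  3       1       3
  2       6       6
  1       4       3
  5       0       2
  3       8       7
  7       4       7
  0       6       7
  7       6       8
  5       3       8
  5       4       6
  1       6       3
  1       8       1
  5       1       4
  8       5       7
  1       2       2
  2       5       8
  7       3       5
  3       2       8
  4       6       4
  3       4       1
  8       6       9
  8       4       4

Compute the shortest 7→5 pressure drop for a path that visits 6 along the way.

Best 7 to 6: 7–6 costing 8
Shortest 6→5: 6–1–5 = 7
Total via 6: 8 + 7 = 15 kPa.

15 kPa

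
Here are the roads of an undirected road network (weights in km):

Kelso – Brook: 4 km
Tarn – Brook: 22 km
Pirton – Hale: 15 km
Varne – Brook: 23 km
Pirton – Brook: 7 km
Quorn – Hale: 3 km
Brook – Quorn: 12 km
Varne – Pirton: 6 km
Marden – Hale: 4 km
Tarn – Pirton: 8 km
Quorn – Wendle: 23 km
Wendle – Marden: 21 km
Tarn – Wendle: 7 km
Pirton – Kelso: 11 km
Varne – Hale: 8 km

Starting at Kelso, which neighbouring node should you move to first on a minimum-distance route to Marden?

Compare a few routes:
Kelso–Pirton–Varne–Hale–Marden: 11+6+8+4 = 29
Kelso–Brook–Quorn–Hale–Marden: 4+12+3+4 = 23
Kelso–Brook–Pirton–Varne–Hale–Marden: 4+7+6+8+4 = 29
Cheapest is Kelso–Brook–Quorn–Hale–Marden at 23 km.
So from Kelso the first move is to Brook.

Brook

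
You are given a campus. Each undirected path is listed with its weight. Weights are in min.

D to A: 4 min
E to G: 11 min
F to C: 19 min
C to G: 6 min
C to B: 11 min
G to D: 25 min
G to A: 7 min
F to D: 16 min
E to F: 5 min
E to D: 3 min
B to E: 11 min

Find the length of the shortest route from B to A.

18 min

Compare a few routes:
B–E–D–A: 11+3+4 = 18
B–C–G–A: 11+6+7 = 24
B–E–G–A: 11+11+7 = 29
Cheapest is B–E–D–A at 18 min.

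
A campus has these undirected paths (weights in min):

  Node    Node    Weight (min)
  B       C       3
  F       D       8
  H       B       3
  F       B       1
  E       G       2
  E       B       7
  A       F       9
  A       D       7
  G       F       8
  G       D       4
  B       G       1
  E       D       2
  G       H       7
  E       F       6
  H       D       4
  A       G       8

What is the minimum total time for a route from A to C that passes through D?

Best A to D: A–D costing 7
Shortest D→C: D–G–B–C = 8
Total via D: 7 + 8 = 15 min.

15 min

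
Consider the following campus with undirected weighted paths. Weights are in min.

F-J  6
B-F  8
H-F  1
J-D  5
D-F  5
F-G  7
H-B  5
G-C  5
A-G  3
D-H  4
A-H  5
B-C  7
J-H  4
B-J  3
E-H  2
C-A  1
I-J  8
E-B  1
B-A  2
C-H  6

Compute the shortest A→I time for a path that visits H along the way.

17 min

Best A to H: A–H costing 5
Best H to I: H–J–I costing 12
Total via H: 5 + 12 = 17 min.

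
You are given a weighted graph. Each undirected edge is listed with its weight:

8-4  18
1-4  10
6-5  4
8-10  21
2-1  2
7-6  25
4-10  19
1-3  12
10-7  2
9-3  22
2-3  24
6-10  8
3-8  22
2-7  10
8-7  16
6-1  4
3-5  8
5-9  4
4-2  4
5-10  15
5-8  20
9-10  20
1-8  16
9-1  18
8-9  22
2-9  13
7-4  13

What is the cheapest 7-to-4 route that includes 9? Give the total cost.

35

Shortest 7→9: 7–10–6–5–9 = 18
Shortest 9→4: 9–2–4 = 17
Total via 9: 18 + 17 = 35.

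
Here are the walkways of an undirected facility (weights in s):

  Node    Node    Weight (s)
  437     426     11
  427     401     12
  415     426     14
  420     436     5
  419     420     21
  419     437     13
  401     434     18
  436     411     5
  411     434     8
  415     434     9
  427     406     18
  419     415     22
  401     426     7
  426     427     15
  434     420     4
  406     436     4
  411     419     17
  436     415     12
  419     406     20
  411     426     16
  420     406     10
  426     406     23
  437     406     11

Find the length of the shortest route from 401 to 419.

Shortest distances from 401:
401: 0
426: 7  (via 401)
427: 12  (via 401)
437: 18  (via 426)
434: 18  (via 401)
415: 21  (via 426)
420: 22  (via 434)
411: 23  (via 426)
436: 27  (via 420)
406: 29  (via 437)
419: 31  (via 437)
Shortest route: 401 → 426 → 437 → 419 = 31 s.

31 s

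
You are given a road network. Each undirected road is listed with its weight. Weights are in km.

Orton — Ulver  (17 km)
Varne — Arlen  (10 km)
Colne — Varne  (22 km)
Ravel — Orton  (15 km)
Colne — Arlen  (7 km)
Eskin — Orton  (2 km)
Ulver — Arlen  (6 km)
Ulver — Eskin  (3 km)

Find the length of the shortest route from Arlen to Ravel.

Running Dijkstra from Arlen:
Arlen: 0
Ulver: 6  (via Arlen)
Colne: 7  (via Arlen)
Eskin: 9  (via Ulver)
Varne: 10  (via Arlen)
Orton: 11  (via Eskin)
Ravel: 26  (via Orton)
Shortest route: Arlen → Ulver → Eskin → Orton → Ravel = 26 km.

26 km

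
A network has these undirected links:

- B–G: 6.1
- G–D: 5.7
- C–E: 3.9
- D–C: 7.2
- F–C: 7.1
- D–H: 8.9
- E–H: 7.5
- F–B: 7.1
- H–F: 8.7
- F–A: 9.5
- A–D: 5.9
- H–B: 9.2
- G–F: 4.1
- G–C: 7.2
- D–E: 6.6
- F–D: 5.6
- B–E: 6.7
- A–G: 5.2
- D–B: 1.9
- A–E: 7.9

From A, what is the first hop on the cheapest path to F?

Compare a few routes:
A - F: 9.5 = 9.5
A - G - F: 5.2+4.1 = 9.3
A - D - F: 5.9+5.6 = 11.5
A - D - B - F: 5.9+1.9+7.1 = 14.9
Cheapest is A - G - F at 9.3.
So from A the first move is to G.

G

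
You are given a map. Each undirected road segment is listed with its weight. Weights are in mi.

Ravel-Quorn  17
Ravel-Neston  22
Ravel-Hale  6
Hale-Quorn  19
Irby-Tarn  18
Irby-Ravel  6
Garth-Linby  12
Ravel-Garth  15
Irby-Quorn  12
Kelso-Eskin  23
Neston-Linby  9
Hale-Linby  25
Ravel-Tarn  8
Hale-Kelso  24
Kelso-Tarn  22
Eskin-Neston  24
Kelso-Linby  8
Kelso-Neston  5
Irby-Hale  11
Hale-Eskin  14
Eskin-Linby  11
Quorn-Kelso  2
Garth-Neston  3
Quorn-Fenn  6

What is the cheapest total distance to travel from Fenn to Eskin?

27 mi

Enumerating some paths:
Fenn–Quorn–Kelso–Eskin: 6+2+23 = 31
Fenn–Quorn–Kelso–Linby–Eskin: 6+2+8+11 = 27
The minimum is 27 mi via Fenn–Quorn–Kelso–Linby–Eskin.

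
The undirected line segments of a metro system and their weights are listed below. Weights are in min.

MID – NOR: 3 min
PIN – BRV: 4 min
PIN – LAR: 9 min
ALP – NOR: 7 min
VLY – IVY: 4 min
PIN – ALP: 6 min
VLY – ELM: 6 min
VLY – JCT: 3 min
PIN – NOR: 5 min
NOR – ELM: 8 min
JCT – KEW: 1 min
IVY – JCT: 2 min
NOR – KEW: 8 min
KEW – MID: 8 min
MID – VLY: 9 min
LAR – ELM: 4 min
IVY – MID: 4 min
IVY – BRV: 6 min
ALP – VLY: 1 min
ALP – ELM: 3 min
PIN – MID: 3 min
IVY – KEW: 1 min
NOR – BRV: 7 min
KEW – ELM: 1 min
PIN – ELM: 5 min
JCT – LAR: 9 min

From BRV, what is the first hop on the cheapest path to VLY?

IVY

Compare a few routes:
BRV - IVY - VLY: 6+4 = 10
BRV - IVY - KEW - JCT - VLY: 6+1+1+3 = 11
BRV - PIN - ALP - VLY: 4+6+1 = 11
BRV - IVY - JCT - VLY: 6+2+3 = 11
The minimum is 10 min via BRV - IVY - VLY.
So from BRV the first move is to IVY.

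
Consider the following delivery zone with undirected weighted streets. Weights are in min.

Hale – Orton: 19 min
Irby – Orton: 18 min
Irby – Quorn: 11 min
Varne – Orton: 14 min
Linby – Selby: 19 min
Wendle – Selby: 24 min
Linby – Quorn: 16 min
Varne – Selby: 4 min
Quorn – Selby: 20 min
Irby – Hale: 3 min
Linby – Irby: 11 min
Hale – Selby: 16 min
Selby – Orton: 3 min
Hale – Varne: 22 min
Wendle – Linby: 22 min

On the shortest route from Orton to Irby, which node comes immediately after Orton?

Irby

Enumerating some paths:
Orton–Hale–Irby: 19+3 = 22
Orton–Selby–Varne–Hale–Irby: 3+4+22+3 = 32
Orton–Irby: 18 = 18
Orton–Selby–Hale–Irby: 3+16+3 = 22
The minimum is 18 min via Orton–Irby.
So from Orton the first move is to Irby.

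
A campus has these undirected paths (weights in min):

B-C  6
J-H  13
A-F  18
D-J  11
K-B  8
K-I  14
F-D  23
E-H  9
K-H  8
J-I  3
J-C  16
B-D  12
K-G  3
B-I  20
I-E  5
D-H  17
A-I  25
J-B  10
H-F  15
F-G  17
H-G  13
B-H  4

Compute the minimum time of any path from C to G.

17 min

Shortest distances from C:
C: 0
B: 6  (via C)
H: 10  (via B)
K: 14  (via B)
J: 16  (via C)
G: 17  (via K)
Shortest route: C–B–K–G = 17 min.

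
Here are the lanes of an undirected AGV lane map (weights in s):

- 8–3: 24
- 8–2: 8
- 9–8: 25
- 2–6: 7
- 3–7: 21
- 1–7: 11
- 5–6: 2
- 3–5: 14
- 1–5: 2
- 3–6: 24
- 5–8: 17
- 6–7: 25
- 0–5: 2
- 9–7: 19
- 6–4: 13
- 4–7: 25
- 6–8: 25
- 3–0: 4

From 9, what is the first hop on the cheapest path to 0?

Enumerating some paths:
9 → 7 → 3 → 0: 19+21+4 = 44
9 → 7 → 1 → 5 → 0: 19+11+2+2 = 34
9 → 8 → 5 → 0: 25+17+2 = 44
Cheapest is 9 → 7 → 1 → 5 → 0 at 34 s.
So from 9 the first move is to 7.

7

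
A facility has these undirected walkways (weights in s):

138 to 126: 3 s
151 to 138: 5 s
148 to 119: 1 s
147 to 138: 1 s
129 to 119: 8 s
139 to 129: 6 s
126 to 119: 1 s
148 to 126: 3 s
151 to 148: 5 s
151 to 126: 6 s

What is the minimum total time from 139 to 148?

15 s

Compare a few routes:
139–129–119–148: 6+8+1 = 15
139–129–119–126–148: 6+8+1+3 = 18
The minimum is 15 s via 139–129–119–148.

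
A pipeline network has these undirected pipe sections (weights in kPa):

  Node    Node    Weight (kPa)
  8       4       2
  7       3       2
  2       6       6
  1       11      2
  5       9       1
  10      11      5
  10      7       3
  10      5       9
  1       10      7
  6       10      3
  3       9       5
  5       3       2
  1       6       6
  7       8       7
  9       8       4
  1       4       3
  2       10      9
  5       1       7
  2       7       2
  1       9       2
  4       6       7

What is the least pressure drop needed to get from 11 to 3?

Shortest distances from 11:
11: 0
1: 2  (via 11)
9: 4  (via 1)
4: 5  (via 1)
5: 5  (via 9)
10: 5  (via 11)
3: 7  (via 5)
Shortest route: 11–1–9–5–3 = 7 kPa.

7 kPa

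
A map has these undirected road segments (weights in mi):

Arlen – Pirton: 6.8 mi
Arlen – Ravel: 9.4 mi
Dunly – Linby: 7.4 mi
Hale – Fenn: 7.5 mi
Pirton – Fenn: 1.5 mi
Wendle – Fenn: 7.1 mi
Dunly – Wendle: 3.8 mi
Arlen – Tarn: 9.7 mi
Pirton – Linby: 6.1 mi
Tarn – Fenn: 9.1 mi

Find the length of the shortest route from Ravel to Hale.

25.2 mi

Shortest distances from Ravel:
Ravel: 0
Arlen: 9.4  (via Ravel)
Pirton: 16.2  (via Arlen)
Fenn: 17.7  (via Pirton)
Tarn: 19.1  (via Arlen)
Linby: 22.3  (via Pirton)
Wendle: 24.8  (via Fenn)
Hale: 25.2  (via Fenn)
Shortest route: Ravel–Arlen–Pirton–Fenn–Hale = 25.2 mi.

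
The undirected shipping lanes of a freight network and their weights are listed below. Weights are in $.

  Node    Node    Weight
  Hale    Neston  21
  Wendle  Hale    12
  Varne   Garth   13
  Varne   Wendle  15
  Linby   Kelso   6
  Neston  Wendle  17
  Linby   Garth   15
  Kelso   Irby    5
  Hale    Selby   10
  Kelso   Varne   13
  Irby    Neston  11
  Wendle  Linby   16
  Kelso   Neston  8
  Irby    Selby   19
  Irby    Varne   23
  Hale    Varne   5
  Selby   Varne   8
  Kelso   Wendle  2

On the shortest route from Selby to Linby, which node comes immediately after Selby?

Enumerating some paths:
Selby → Irby → Kelso → Linby: 19+5+6 = 30
Selby → Hale → Wendle → Kelso → Linby: 10+12+2+6 = 30
Selby → Varne → Kelso → Linby: 8+13+6 = 27
The minimum is $27 via Selby → Varne → Kelso → Linby.
So from Selby the first move is to Varne.

Varne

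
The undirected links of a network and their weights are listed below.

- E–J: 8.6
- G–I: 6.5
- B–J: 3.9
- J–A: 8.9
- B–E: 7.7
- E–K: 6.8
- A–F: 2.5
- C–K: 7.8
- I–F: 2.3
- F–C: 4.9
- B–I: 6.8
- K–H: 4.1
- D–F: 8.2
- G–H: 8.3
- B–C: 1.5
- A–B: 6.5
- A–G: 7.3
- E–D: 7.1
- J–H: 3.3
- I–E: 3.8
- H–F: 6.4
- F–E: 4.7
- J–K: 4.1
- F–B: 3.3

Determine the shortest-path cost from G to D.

Settle nodes by increasing distance from G:
G: 0
I: 6.5  (via G)
A: 7.3  (via G)
H: 8.3  (via G)
F: 8.8  (via I)
E: 10.3  (via I)
J: 11.6  (via H)
B: 12.1  (via F)
K: 12.4  (via H)
C: 13.6  (via B)
D: 17  (via F)
Shortest route: G–I–F–D = 17.

17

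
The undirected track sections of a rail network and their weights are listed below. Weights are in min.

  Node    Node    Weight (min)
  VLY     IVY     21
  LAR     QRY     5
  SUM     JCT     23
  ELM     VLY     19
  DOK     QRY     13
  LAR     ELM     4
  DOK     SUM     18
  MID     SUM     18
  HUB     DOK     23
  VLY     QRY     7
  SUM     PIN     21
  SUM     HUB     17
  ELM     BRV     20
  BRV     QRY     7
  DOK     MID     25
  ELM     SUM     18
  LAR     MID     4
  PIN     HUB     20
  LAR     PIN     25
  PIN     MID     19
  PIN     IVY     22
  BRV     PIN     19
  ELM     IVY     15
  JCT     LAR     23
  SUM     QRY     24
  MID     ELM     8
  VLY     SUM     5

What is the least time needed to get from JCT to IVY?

Shortest distances from JCT:
JCT: 0
LAR: 23  (via JCT)
SUM: 23  (via JCT)
ELM: 27  (via LAR)
MID: 27  (via LAR)
VLY: 28  (via SUM)
QRY: 28  (via LAR)
BRV: 35  (via QRY)
HUB: 40  (via SUM)
DOK: 41  (via SUM)
IVY: 42  (via ELM)
Shortest route: JCT → LAR → ELM → IVY = 42 min.

42 min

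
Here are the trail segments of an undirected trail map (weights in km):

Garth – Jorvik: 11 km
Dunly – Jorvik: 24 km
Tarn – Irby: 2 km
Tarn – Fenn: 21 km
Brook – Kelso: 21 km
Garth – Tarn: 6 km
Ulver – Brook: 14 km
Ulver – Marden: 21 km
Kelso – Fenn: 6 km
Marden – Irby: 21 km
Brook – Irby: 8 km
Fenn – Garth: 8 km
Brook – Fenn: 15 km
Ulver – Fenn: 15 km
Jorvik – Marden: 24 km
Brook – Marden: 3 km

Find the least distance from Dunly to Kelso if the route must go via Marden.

Shortest Dunly→Marden: Dunly–Jorvik–Marden = 48
Best Marden to Kelso: Marden–Brook–Kelso costing 24
Total via Marden: 48 + 24 = 72 km.

72 km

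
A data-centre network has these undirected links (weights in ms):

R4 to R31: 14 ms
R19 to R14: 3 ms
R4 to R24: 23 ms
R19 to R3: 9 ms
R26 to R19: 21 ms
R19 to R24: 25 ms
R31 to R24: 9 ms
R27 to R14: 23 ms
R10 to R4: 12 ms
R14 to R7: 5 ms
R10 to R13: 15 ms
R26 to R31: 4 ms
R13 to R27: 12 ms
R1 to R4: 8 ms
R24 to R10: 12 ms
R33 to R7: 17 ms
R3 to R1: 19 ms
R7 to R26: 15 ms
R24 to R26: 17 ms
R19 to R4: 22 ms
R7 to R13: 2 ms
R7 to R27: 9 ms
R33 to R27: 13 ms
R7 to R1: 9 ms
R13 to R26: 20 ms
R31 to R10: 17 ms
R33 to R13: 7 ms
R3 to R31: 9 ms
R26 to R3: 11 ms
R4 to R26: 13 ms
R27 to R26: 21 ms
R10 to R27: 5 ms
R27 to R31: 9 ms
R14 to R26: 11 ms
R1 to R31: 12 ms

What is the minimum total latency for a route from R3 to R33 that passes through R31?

31 ms

Best R3 to R31: R3 → R31 costing 9
Best R31 to R33: R31 → R27 → R33 costing 22
Total via R31: 9 + 22 = 31 ms.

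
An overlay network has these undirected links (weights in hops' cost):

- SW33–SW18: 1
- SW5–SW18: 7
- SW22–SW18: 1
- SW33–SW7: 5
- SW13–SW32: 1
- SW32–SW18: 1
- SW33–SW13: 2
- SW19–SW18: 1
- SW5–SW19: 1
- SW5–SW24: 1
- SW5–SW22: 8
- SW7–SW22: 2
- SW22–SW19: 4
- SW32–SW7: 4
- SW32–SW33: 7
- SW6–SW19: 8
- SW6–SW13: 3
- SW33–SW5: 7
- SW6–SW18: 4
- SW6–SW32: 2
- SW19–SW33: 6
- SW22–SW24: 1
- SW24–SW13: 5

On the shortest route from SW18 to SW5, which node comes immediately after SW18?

Enumerating some paths:
SW18–SW19–SW5: 1+1 = 2
SW18–SW22–SW24–SW5: 1+1+1 = 3
Cheapest is SW18–SW19–SW5 at 2 hops' cost.
So from SW18 the first move is to SW19.

SW19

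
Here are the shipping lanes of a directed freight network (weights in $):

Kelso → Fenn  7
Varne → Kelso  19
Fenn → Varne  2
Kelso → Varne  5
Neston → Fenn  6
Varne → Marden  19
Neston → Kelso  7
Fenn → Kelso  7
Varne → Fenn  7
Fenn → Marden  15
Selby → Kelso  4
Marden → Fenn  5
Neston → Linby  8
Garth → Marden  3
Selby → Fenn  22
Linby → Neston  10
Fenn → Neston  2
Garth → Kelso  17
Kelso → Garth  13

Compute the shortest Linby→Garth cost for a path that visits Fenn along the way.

$36

Shortest Linby→Fenn: Linby → Neston → Fenn = 16
Shortest Fenn→Garth: Fenn → Kelso → Garth = 20
Total via Fenn: 16 + 20 = $36.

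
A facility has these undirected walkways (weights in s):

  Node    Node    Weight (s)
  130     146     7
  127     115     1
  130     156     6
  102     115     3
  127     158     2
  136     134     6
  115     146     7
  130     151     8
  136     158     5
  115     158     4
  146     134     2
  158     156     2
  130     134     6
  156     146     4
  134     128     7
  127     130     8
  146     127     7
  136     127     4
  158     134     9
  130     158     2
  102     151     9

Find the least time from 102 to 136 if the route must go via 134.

Shortest 102→134: 102–115–146–134 = 12
Shortest 134→136: 134–136 = 6
Total via 134: 12 + 6 = 18 s.

18 s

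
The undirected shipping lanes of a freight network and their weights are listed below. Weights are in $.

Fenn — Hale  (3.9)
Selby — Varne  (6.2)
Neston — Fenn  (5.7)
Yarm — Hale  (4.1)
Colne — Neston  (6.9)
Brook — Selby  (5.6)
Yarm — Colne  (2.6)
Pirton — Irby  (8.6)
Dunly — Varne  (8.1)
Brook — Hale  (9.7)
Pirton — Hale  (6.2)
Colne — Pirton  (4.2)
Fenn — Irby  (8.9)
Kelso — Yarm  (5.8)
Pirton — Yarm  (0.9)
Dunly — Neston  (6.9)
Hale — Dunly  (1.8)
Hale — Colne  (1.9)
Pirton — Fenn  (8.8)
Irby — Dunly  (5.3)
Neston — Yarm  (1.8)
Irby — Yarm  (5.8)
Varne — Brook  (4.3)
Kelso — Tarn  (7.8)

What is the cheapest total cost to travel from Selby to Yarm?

$19.4

Running Dijkstra from Selby:
Selby: 0
Brook: 5.6  (via Selby)
Varne: 6.2  (via Selby)
Dunly: 14.3  (via Varne)
Hale: 15.3  (via Brook)
Colne: 17.2  (via Hale)
Fenn: 19.2  (via Hale)
Yarm: 19.4  (via Hale)
Shortest route: Selby–Brook–Hale–Yarm = $19.4.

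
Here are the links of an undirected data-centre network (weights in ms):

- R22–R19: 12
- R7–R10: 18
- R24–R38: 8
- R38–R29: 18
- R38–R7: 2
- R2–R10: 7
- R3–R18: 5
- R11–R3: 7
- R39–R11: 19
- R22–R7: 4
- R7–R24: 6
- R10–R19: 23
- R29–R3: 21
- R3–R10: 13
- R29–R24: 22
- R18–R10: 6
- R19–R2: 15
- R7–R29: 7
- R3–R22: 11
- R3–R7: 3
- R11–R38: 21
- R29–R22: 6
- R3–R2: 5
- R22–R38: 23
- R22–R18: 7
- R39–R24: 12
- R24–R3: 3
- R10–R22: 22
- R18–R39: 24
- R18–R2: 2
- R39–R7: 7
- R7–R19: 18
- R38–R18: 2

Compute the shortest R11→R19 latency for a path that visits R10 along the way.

Best R11 to R10: R11 → R3 → R18 → R10 costing 18
Shortest R10→R19: R10 → R2 → R19 = 22
Total via R10: 18 + 22 = 40 ms.

40 ms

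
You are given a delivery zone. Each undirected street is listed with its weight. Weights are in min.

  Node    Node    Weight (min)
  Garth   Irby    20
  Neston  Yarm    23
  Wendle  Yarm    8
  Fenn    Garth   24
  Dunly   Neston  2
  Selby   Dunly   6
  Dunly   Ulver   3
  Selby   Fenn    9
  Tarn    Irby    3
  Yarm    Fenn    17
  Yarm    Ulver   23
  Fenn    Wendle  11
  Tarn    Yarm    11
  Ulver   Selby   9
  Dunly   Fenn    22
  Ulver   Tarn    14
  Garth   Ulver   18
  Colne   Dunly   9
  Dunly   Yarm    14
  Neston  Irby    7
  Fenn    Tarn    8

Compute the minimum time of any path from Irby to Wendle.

Enumerating some paths:
Irby–Neston–Dunly–Yarm–Wendle: 7+2+14+8 = 31
Irby–Tarn–Fenn–Wendle: 3+8+11 = 22
Irby–Neston–Dunly–Selby–Fenn–Wendle: 7+2+6+9+11 = 35
Cheapest is Irby–Tarn–Fenn–Wendle at 22 min.

22 min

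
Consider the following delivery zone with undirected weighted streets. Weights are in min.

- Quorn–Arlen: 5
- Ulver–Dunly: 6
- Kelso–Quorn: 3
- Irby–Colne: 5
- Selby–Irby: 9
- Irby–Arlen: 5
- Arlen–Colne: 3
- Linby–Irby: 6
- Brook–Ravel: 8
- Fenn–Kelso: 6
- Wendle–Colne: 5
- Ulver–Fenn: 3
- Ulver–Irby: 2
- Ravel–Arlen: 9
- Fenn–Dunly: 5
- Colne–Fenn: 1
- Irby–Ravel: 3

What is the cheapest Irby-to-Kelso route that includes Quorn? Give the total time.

13 min

Best Irby to Quorn: Irby → Arlen → Quorn costing 10
Shortest Quorn→Kelso: Quorn → Kelso = 3
Total via Quorn: 10 + 3 = 13 min.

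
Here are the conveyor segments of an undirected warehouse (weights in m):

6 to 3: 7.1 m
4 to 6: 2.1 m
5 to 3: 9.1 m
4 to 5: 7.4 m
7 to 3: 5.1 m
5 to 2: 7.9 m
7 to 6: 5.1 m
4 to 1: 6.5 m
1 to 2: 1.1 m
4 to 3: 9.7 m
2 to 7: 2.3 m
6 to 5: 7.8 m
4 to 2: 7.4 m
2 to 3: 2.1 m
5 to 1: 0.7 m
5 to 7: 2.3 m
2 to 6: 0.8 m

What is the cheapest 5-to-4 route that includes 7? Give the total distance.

Best 5 to 7: 5–7 costing 2.3
Shortest 7→4: 7–2–6–4 = 5.2
Total via 7: 2.3 + 5.2 = 7.5 m.

7.5 m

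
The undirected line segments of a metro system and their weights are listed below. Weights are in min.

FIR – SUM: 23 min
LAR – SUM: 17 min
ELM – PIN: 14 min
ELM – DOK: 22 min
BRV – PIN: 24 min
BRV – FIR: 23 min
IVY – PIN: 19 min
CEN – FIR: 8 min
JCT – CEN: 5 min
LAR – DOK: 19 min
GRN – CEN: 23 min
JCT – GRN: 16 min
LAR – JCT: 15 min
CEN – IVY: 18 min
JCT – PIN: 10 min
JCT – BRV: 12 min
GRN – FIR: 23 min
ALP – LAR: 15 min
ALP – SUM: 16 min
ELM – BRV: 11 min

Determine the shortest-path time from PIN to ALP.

40 min

Settle nodes by increasing distance from PIN:
PIN: 0
JCT: 10  (via PIN)
ELM: 14  (via PIN)
CEN: 15  (via JCT)
IVY: 19  (via PIN)
BRV: 22  (via JCT)
FIR: 23  (via CEN)
LAR: 25  (via JCT)
GRN: 26  (via JCT)
DOK: 36  (via ELM)
ALP: 40  (via LAR)
Shortest route: PIN–JCT–LAR–ALP = 40 min.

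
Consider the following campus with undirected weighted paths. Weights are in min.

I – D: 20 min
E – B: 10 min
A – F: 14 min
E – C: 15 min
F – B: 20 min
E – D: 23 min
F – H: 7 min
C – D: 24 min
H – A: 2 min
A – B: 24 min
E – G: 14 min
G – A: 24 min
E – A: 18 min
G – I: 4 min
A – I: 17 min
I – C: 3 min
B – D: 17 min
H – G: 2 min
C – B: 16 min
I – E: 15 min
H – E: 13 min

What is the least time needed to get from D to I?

Enumerating some paths:
D - I: 20 = 20
D - B - C - I: 17+16+3 = 36
D - C - I: 24+3 = 27
The minimum is 20 min via D - I.

20 min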